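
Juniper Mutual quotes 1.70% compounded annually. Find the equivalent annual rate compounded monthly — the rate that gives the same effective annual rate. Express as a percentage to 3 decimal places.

1.687%

Compounded annually, EAR = nominal = 0.017000.
Solve (1 + r/12)^12 = 1.017000: r/12 = 1.017000^(1/12) − 1 = 0.001406, so r = 0.016869 = 1.687%.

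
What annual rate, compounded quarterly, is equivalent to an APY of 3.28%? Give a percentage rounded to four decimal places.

3.2404%

(1 + r/4)^4 − 1 = 0.0328, so 1 + r/4 = 1.0328^(1/4).
r/4 = 0.008101, so r = 0.032404 = 3.2404%.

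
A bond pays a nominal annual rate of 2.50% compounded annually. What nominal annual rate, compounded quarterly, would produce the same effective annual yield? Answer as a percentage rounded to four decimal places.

2.4769%

Compounded annually, EAR = nominal = 0.025000.
Solve (1 + r/4)^4 = 1.025000: r/4 = 1.025000^(1/4) − 1 = 0.006192, so r = 0.024769 = 2.4769%.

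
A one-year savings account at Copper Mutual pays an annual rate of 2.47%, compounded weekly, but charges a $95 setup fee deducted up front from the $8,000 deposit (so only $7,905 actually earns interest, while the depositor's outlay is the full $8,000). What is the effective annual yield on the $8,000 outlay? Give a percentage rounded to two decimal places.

Value after one year: 7,905 × (1 + 0.0247/52)^52 = 7,905 × 1.025002 = $8,102.64.
Effective yield on the $8,000 outlay: 8,102.64 / 8,000 − 1 = 0.012830 = 1.28%.

1.28%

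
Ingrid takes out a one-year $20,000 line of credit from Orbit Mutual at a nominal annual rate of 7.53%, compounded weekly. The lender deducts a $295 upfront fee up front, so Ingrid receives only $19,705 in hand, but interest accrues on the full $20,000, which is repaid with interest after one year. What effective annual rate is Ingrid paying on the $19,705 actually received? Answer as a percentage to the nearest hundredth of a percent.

Amount owed after one year: 20,000 × (1 + 0.0753/52)^52 = 20,000 × 1.078149 = $21,562.98.
Effective rate on net proceeds: 21,562.98 / 19,705 − 1 = 0.094290 = 9.43%.

9.43%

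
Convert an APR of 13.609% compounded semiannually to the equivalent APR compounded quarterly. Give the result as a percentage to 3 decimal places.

EAR = (1 + 0.13609/2)^2 − 1 = 0.140720.
Solve (1 + r/4)^4 = 1.140720: r/4 = 1.140720^(1/4) − 1 = 0.033463, so r = 0.133851 = 13.385%.

13.385%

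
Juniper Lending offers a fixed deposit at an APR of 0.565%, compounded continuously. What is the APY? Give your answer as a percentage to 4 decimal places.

With continuous compounding, EAR = e^0.00565 − 1.
e^0.00565 = 1.005666, so EAR = 0.005666 = 0.5666%.

0.5666%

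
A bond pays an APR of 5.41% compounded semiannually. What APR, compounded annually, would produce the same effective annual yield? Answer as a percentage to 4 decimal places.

EAR = (1 + 0.0541/2)^2 − 1 = 0.054832.
Compounded annually, the equivalent nominal rate is the EAR itself: 5.4832%.

5.4832%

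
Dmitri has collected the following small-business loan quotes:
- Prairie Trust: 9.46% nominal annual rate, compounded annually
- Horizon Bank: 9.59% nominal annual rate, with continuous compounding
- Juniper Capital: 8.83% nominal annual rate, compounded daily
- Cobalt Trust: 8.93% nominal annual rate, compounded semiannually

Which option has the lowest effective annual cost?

Prairie Trust: compounded annually, EAR = 9.460%
Horizon Bank: e^0.0959 − 1 = 10.065%
Juniper Capital: (1 + 0.0883/365)^365 − 1 = 9.230%
Cobalt Trust: (1 + 0.0893/2)^2 − 1 = 9.129%
The lowest effective annual rate is Cobalt Trust at 9.129%.

Cobalt Trust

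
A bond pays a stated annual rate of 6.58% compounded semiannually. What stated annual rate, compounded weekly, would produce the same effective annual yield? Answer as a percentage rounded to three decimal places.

6.478%

EAR = (1 + 0.0658/2)^2 − 1 = 0.066882.
Solve (1 + r/52)^52 = 1.066882: r/52 = 1.066882^(1/52) − 1 = 0.001246, so r = 0.064781 = 6.478%.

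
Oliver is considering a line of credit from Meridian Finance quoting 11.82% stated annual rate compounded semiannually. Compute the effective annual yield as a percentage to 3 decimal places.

12.169%

EAR = (1 + 0.1182/2)^2 − 1.
= (1 + 0.059100)^2 − 1 = 1.121693 − 1 = 12.169%.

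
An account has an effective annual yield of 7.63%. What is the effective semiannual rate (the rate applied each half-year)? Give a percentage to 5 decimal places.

3.74488%

The per-half-year rate i satisfies (1 + i)^2 = 1 + 0.0763.
i = 1.0763^(1/2) − 1 = 0.0374488 = 3.74488%.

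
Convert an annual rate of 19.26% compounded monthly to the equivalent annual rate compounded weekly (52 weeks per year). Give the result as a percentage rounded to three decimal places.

19.142%

EAR = (1 + 0.1926/12)^12 − 1 = 0.210545.
Solve (1 + r/52)^52 = 1.210545: r/52 = 1.210545^(1/52) − 1 = 0.003681, so r = 0.191422 = 19.142%.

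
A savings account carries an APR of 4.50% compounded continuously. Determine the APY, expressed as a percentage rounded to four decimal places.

4.6028%

With continuous compounding, EAR = e^0.0450 − 1.
e^0.0450 = 1.046028, so EAR = 0.046028 = 4.6028%.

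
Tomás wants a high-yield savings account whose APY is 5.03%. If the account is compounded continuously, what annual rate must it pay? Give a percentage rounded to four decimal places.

4.9076%

Continuous: nominal r satisfies e^r − 1 = 0.0503.
r = ln(1 + 0.0503) = ln(1.0503) = 0.049076 = 4.9076%.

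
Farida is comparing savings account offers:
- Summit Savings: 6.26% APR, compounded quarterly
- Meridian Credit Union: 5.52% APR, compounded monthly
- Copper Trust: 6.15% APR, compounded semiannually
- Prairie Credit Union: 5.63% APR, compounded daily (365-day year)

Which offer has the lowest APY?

Meridian Credit Union

Summit Savings: (1 + 0.0626/4)^4 − 1 = 6.408%
Meridian Credit Union: (1 + 0.0552/12)^12 − 1 = 5.662%
Copper Trust: (1 + 0.0615/2)^2 − 1 = 6.245%
Prairie Credit Union: (1 + 0.0563/365)^365 − 1 = 5.791%
The lowest effective annual rate is Meridian Credit Union at 5.662%.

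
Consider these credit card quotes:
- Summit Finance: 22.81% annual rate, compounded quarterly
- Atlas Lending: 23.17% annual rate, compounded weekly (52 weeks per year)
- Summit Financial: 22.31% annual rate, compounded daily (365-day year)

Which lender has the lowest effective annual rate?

Summit Finance

Summit Finance: (1 + 0.2281/4)^4 − 1 = 24.836%
Atlas Lending: (1 + 0.2317/52)^52 − 1 = 26.009%
Summit Financial: (1 + 0.2231/365)^365 − 1 = 24.986%
The lowest effective annual rate is Summit Finance at 24.836%.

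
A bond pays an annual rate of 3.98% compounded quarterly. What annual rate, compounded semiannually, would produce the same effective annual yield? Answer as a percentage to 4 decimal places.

EAR = (1 + 0.0398/4)^4 − 1 = 0.040398.
Solve (1 + r/2)^2 = 1.040398: r/2 = 1.040398^(1/2) − 1 = 0.019999, so r = 0.039998 = 3.9998%.

3.9998%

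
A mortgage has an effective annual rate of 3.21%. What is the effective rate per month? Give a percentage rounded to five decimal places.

0.26364%

The per-month rate i satisfies (1 + i)^12 = 1 + 0.0321.
i = 1.0321^(1/12) − 1 = 0.0026364 = 0.26364%.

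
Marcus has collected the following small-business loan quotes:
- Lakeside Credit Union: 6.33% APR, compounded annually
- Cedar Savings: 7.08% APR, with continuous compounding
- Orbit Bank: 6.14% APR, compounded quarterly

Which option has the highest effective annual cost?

Lakeside Credit Union: compounded annually, EAR = 6.330%
Cedar Savings: e^0.0708 − 1 = 7.337%
Orbit Bank: (1 + 0.0614/4)^4 − 1 = 6.283%
The highest effective annual rate is Cedar Savings at 7.337%.

Cedar Savings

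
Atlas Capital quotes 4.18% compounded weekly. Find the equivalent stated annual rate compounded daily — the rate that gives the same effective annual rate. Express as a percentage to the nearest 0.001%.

EAR = (1 + 0.0418/52)^52 − 1 = 0.042668.
Solve (1 + r/365)^365 = 1.042668: r/365 = 1.042668^(1/365) − 1 = 0.000114, so r = 0.041786 = 4.179%.

4.179%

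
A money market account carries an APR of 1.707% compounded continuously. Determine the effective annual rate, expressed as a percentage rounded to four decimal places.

1.7217%

With continuous compounding, EAR = e^0.01707 − 1.
e^0.01707 = 1.017217, so EAR = 0.017217 = 1.7217%.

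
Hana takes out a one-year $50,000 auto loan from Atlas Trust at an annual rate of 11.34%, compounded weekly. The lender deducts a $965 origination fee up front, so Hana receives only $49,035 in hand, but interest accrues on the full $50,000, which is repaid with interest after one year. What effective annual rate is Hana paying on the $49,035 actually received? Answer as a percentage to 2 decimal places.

Amount owed after one year: 50,000 × (1 + 0.1134/52)^52 = 50,000 × 1.119942 = $55,997.08.
Effective rate on net proceeds: 55,997.08 / 49,035 − 1 = 0.141982 = 14.20%.

14.20%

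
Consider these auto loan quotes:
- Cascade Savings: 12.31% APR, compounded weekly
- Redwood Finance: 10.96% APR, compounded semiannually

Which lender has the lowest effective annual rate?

Cascade Savings: (1 + 0.1231/52)^52 − 1 = 13.083%
Redwood Finance: (1 + 0.1096/2)^2 − 1 = 11.260%
The lowest effective annual rate is Redwood Finance at 11.260%.

Redwood Finance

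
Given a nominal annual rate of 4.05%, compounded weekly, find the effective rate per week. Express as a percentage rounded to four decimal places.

0.0779%

With a nominal annual rate compounded weekly, the periodic rate is the nominal rate divided by 52.
i = 0.0405 / 52 = 0.0007788 = 0.0779%.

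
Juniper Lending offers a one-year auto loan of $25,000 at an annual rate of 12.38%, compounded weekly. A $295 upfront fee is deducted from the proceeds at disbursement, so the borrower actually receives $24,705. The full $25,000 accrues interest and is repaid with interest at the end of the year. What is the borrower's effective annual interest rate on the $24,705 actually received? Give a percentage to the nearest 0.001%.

Amount owed after one year: 25,000 × (1 + 0.1238/52)^52 = 25,000 × 1.131623 = $28,290.57.
Effective rate on net proceeds: 28,290.57 / 24,705 − 1 = 0.145136 = 14.514%.

14.514%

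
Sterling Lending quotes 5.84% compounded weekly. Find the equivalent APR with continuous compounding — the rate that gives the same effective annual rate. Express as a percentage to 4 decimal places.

5.8367%

EAR = (1 + 0.0584/52)^52 − 1 = 0.060104.
Equivalent continuous rate: r = ln(1 + 0.060104) = 0.058367 = 5.8367%.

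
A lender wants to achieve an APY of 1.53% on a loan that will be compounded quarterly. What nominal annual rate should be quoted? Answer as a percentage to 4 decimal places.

1.5213%

(1 + r/4)^4 − 1 = 0.0153, so 1 + r/4 = 1.0153^(1/4).
r/4 = 0.003803, so r = 0.015213 = 1.5213%.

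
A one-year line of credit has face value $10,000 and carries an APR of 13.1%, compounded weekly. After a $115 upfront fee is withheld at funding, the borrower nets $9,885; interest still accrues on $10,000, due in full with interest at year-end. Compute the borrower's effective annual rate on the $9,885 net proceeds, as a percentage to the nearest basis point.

15.30%

Amount owed after one year: 10,000 × (1 + 0.131/52)^52 = 10,000 × 1.139780 = $11,397.80.
Effective rate on net proceeds: 11,397.80 / 9,885 − 1 = 0.153040 = 15.30%.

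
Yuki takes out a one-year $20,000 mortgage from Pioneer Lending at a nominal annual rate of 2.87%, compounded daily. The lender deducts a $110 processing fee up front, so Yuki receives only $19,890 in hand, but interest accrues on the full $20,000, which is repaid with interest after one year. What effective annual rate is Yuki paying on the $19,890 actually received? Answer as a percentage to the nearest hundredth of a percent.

Amount owed after one year: 20,000 × (1 + 0.0287/365)^365 = 20,000 × 1.029115 = $20,582.29.
Effective rate on net proceeds: 20,582.29 / 19,890 − 1 = 0.034806 = 3.48%.

3.48%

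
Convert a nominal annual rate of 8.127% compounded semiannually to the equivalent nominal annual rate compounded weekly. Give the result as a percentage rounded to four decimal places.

7.9723%

EAR = (1 + 0.08127/2)^2 − 1 = 0.082921.
Solve (1 + r/52)^52 = 1.082921: r/52 = 1.082921^(1/52) − 1 = 0.001533, so r = 0.079723 = 7.9723%.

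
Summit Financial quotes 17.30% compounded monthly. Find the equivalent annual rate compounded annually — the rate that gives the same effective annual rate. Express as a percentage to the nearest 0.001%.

EAR = (1 + 0.1730/12)^12 − 1 = 0.187399.
Compounded annually, the equivalent nominal rate is the EAR itself: 18.740%.

18.740%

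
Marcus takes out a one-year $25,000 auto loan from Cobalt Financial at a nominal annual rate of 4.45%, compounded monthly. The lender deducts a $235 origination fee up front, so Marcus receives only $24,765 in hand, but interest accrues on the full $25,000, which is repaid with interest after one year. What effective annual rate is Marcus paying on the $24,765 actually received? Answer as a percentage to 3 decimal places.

Amount owed after one year: 25,000 × (1 + 0.0445/12)^12 = 25,000 × 1.045419 = $26,135.47.
Effective rate on net proceeds: 26,135.47 / 24,765 − 1 = 0.055339 = 5.534%.

5.534%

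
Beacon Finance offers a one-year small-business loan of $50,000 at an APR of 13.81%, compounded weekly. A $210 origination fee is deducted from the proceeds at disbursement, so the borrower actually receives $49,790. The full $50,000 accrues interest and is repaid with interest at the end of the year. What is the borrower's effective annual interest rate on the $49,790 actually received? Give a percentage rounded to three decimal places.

Amount owed after one year: 50,000 × (1 + 0.1381/52)^52 = 50,000 × 1.147880 = $57,394.01.
Effective rate on net proceeds: 57,394.01 / 49,790 − 1 = 0.152722 = 15.272%.

15.272%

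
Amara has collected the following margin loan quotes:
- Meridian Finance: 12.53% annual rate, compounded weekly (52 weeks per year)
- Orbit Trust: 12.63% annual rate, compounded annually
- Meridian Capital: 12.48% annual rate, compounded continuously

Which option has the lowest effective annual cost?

Orbit Trust

Meridian Finance: (1 + 0.1253/52)^52 − 1 = 13.332%
Orbit Trust: compounded annually, EAR = 12.630%
Meridian Capital: e^0.1248 − 1 = 13.292%
The lowest effective annual rate is Orbit Trust at 12.630%.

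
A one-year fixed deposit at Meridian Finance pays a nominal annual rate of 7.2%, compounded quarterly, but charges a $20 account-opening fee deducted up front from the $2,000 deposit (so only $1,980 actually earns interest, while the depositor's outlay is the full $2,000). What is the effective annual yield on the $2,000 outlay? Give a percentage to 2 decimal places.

6.32%

Value after one year: 1,980 × (1 + 0.072/4)^4 = 1,980 × 1.073967 = $2,126.46.
Effective yield on the $2,000 outlay: 2,126.46 / 2,000 − 1 = 0.063228 = 6.32%.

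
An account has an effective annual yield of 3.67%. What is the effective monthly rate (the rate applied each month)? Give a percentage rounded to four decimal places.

The per-month rate i satisfies (1 + i)^12 = 1 + 0.0367.
i = 1.0367^(1/12) − 1 = 0.0030081 = 0.3008%.

0.3008%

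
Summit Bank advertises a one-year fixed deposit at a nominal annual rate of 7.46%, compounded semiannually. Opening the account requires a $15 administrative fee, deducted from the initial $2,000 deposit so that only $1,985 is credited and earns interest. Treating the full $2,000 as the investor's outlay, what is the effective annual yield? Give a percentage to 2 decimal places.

Value after one year: 1,985 × (1 + 0.0746/2)^2 = 1,985 × 1.075991 = $2,135.84.
Effective yield on the $2,000 outlay: 2,135.84 / 2,000 − 1 = 0.067921 = 6.79%.

6.79%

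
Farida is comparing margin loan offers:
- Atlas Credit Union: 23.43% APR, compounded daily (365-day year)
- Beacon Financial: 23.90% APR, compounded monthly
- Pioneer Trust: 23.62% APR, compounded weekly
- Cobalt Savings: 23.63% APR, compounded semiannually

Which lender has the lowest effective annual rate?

Cobalt Savings

Atlas Credit Union: (1 + 0.2343/365)^365 − 1 = 26.393%
Beacon Financial: (1 + 0.2390/12)^12 − 1 = 26.700%
Pioneer Trust: (1 + 0.2362/52)^52 − 1 = 26.575%
Cobalt Savings: (1 + 0.2363/2)^2 − 1 = 25.026%
The lowest effective annual rate is Cobalt Savings at 25.026%.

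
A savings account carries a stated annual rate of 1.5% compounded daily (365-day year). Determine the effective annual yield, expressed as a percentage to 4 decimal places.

1.5113%

EAR = (1 + 0.015/365)^365 − 1.
= (1 + 0.000041)^365 − 1 = 1.015113 − 1 = 1.5113%.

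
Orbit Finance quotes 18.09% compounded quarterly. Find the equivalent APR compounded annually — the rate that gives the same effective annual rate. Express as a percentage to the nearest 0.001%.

EAR = (1 + 0.1809/4)^4 − 1 = 0.193546.
Compounded annually, the equivalent nominal rate is the EAR itself: 19.355%.

19.355%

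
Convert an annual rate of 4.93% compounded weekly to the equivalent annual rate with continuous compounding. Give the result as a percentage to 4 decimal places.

4.9277%

EAR = (1 + 0.0493/52)^52 − 1 = 0.050511.
Equivalent continuous rate: r = ln(1 + 0.050511) = 0.049277 = 4.9277%.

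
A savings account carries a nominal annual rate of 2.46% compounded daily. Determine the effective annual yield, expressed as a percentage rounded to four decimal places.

2.4904%

EAR = (1 + 0.0246/365)^365 − 1.
= (1 + 0.000067)^365 − 1 = 1.024904 − 1 = 2.4904%.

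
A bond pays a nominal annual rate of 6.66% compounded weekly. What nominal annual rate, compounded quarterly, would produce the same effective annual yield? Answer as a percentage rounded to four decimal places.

EAR = (1 + 0.0666/52)^52 − 1 = 0.068822.
Solve (1 + r/4)^4 = 1.068822: r/4 = 1.068822^(1/4) − 1 = 0.016779, so r = 0.067114 = 6.7114%.

6.7114%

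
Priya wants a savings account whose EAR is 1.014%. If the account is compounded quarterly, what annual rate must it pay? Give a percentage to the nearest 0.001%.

(1 + r/4)^4 − 1 = 0.01014, so 1 + r/4 = 1.01014^(1/4).
r/4 = 0.002525, so r = 0.010102 = 1.010%.

1.010%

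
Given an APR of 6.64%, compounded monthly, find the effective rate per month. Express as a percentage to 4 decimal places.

With a nominal annual rate compounded monthly, the periodic rate is the nominal rate divided by 12.
i = 0.0664 / 12 = 0.0055333 = 0.5533%.

0.5533%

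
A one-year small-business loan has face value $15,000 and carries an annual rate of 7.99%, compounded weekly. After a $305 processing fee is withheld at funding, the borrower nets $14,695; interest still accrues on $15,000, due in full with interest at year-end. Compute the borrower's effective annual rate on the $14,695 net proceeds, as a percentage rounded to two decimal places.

Amount owed after one year: 15,000 × (1 + 0.0799/52)^52 = 15,000 × 1.083112 = $16,246.68.
Effective rate on net proceeds: 16,246.68 / 14,695 − 1 = 0.105593 = 10.56%.

10.56%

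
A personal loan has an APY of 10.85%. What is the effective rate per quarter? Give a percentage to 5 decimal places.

2.60864%

The per-quarter rate i satisfies (1 + i)^4 = 1 + 0.1085.
i = 1.1085^(1/4) − 1 = 0.0260864 = 2.60864%.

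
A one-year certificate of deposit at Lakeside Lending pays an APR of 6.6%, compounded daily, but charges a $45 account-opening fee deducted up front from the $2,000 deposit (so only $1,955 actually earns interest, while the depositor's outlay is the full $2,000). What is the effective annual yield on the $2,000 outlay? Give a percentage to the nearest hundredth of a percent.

Value after one year: 1,955 × (1 + 0.066/365)^365 = 1,955 × 1.068220 = $2,088.37.
Effective yield on the $2,000 outlay: 2,088.37 / 2,000 − 1 = 0.044185 = 4.42%.

4.42%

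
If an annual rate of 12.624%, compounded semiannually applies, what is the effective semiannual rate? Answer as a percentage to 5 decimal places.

6.31200%

With a nominal annual rate compounded semiannually, the periodic rate is the nominal rate divided by 2.
i = 0.12624 / 2 = 0.0631200 = 6.31200%.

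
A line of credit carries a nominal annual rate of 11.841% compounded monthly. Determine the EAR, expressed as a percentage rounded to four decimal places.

12.5052%

EAR = (1 + 0.11841/12)^12 − 1.
= 1.125052 − 1 = 12.5052%.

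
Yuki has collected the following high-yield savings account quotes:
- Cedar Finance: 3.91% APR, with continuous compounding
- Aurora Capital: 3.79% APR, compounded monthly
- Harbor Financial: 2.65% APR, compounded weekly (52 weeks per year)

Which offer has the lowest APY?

Harbor Financial

Cedar Finance: e^0.0391 − 1 = 3.987%
Aurora Capital: (1 + 0.0379/12)^12 − 1 = 3.857%
Harbor Financial: (1 + 0.0265/52)^52 − 1 = 2.685%
The lowest effective annual rate is Harbor Financial at 2.685%.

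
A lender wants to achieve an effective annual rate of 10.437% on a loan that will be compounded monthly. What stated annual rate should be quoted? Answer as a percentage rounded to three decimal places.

(1 + r/12)^12 − 1 = 0.10437, so 1 + r/12 = 1.10437^(1/12).
r/12 = 0.008307, so r = 0.099687 = 9.969%.

9.969%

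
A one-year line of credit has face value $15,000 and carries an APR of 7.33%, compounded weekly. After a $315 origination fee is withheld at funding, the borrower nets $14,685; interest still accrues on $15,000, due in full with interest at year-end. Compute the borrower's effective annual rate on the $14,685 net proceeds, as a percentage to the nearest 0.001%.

9.908%

Amount owed after one year: 15,000 × (1 + 0.0733/52)^52 = 15,000 × 1.075998 = $16,139.97.
Effective rate on net proceeds: 16,139.97 / 14,685 − 1 = 0.099078 = 9.908%.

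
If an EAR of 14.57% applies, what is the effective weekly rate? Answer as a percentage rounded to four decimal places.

0.2619%

The per-week rate i satisfies (1 + i)^52 = 1 + 0.1457.
i = 1.1457^(1/52) − 1 = 0.0026191 = 0.2619%.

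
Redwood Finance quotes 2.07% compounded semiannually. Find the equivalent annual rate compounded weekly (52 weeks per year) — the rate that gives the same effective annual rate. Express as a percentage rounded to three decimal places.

EAR = (1 + 0.0207/2)^2 − 1 = 0.020807.
Solve (1 + r/52)^52 = 1.020807: r/52 = 1.020807^(1/52) − 1 = 0.000396, so r = 0.020598 = 2.060%.

2.060%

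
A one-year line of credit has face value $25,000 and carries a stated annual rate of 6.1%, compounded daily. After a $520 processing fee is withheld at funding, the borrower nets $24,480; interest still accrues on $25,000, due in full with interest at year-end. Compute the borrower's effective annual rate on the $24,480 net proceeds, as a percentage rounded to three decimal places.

8.547%

Amount owed after one year: 25,000 × (1 + 0.061/365)^365 = 25,000 × 1.062893 = $26,572.34.
Effective rate on net proceeds: 26,572.34 / 24,480 − 1 = 0.085471 = 8.547%.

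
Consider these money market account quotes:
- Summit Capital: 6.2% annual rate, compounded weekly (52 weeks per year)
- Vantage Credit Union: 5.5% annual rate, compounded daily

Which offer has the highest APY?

Summit Capital

Summit Capital: (1 + 0.062/52)^52 − 1 = 6.392%
Vantage Credit Union: (1 + 0.055/365)^365 − 1 = 5.654%
The highest effective annual rate is Summit Capital at 6.392%.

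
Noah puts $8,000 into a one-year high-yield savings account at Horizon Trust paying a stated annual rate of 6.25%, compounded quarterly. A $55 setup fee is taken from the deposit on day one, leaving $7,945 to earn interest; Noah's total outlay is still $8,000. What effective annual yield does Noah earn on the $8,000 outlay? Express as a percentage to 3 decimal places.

5.667%

Value after one year: 7,945 × (1 + 0.0625/4)^4 = 7,945 × 1.063980 = $8,453.32.
Effective yield on the $8,000 outlay: 8,453.32 / 8,000 − 1 = 0.056665 = 5.667%.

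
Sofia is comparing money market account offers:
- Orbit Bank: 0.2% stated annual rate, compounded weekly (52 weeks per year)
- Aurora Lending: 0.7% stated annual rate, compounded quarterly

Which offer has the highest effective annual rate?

Aurora Lending

Orbit Bank: (1 + 0.002/52)^52 − 1 = 0.200%
Aurora Lending: (1 + 0.007/4)^4 − 1 = 0.702%
The highest effective annual rate is Aurora Lending at 0.702%.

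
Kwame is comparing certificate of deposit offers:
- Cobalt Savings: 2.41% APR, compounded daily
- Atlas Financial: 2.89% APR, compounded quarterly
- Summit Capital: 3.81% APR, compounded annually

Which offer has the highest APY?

Cobalt Savings: (1 + 0.0241/365)^365 − 1 = 2.439%
Atlas Financial: (1 + 0.0289/4)^4 − 1 = 2.921%
Summit Capital: compounded annually, EAR = 3.810%
The highest effective annual rate is Summit Capital at 3.810%.

Summit Capital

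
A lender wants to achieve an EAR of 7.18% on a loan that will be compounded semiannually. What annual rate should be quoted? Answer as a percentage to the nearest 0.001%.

7.056%

(1 + r/2)^2 − 1 = 0.0718, so 1 + r/2 = 1.0718^(1/2).
r/2 = 0.035278, so r = 0.070555 = 7.056%.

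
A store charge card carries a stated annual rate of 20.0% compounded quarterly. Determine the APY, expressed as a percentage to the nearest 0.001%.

EAR = (1 + 0.200/4)^4 − 1.
= (1 + 0.050000)^4 − 1 = 1.215506 − 1 = 21.551%.

21.551%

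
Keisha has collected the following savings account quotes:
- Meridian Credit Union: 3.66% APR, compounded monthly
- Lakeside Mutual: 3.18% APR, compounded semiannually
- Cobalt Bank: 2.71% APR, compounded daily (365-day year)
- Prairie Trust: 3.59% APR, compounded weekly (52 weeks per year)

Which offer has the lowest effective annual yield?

Meridian Credit Union: (1 + 0.0366/12)^12 − 1 = 3.722%
Lakeside Mutual: (1 + 0.0318/2)^2 − 1 = 3.205%
Cobalt Bank: (1 + 0.0271/365)^365 − 1 = 2.747%
Prairie Trust: (1 + 0.0359/52)^52 − 1 = 3.654%
The lowest effective annual rate is Cobalt Bank at 2.747%.

Cobalt Bank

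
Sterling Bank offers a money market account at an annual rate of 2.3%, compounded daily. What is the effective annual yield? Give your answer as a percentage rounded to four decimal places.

EAR = (1 + 0.023/365)^365 − 1.
= (1 + 0.000063)^365 − 1 = 1.023266 − 1 = 2.3266%.

2.3266%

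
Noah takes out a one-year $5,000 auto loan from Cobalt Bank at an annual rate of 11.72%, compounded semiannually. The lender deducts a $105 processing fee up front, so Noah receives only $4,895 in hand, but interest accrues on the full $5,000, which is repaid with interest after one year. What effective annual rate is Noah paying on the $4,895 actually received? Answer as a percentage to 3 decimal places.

14.467%

Amount owed after one year: 5,000 × (1 + 0.1172/2)^2 = 5,000 × 1.120634 = $5,603.17.
Effective rate on net proceeds: 5,603.17 / 4,895 − 1 = 0.144672 = 14.467%.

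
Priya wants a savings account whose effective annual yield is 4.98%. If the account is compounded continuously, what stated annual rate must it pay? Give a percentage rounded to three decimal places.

Continuous: nominal r satisfies e^r − 1 = 0.0498.
r = ln(1 + 0.0498) = ln(1.0498) = 0.048600 = 4.860%.

4.860%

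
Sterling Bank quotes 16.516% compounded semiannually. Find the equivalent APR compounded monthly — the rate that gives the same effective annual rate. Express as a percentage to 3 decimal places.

EAR = (1 + 0.16516/2)^2 − 1 = 0.171979.
Solve (1 + r/12)^12 = 1.171979: r/12 = 1.171979^(1/12) − 1 = 0.013312, so r = 0.159748 = 15.975%.

15.975%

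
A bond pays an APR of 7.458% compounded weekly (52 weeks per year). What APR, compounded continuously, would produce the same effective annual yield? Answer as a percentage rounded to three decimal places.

7.453%

EAR = (1 + 0.07458/52)^52 − 1 = 0.077374.
Equivalent continuous rate: r = ln(1 + 0.077374) = 0.074527 = 7.453%.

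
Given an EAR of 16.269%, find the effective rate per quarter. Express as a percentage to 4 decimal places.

3.8403%

The per-quarter rate i satisfies (1 + i)^4 = 1 + 0.16269.
i = 1.16269^(1/4) − 1 = 0.0384031 = 3.8403%.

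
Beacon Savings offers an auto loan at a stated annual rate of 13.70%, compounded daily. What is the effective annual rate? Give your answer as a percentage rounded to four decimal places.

EAR = (1 + 0.1370/365)^365 − 1.
= 1.146799 − 1 = 14.6799%.

14.6799%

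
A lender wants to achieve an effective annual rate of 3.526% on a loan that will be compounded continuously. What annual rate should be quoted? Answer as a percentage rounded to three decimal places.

Continuous: nominal r satisfies e^r − 1 = 0.03526.
r = ln(1 + 0.03526) = ln(1.03526) = 0.034653 = 3.465%.

3.465%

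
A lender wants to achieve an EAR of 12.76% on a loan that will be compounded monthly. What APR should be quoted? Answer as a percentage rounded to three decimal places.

(1 + r/12)^12 − 1 = 0.1276, so 1 + r/12 = 1.1276^(1/12).
r/12 = 0.010058, so r = 0.120694 = 12.069%.

12.069%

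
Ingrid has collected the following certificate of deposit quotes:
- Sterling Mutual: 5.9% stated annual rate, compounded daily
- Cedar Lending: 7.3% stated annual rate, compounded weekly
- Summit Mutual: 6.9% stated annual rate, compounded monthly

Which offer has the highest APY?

Sterling Mutual: (1 + 0.059/365)^365 − 1 = 6.077%
Cedar Lending: (1 + 0.073/52)^52 − 1 = 7.568%
Summit Mutual: (1 + 0.069/12)^12 − 1 = 7.122%
The highest effective annual rate is Cedar Lending at 7.568%.

Cedar Lending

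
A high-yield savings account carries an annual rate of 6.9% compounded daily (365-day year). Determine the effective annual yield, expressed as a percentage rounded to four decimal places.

EAR = (1 + 0.069/365)^365 − 1.
= (1 + 0.000189)^365 − 1 = 1.071429 − 1 = 7.1429%.

7.1429%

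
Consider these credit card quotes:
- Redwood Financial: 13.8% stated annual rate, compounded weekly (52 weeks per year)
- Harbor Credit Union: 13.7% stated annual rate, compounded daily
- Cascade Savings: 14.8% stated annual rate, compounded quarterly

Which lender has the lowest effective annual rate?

Harbor Credit Union

Redwood Financial: (1 + 0.138/52)^52 − 1 = 14.777%
Harbor Credit Union: (1 + 0.137/365)^365 − 1 = 14.680%
Cascade Savings: (1 + 0.148/4)^4 − 1 = 15.642%
The lowest effective annual rate is Harbor Credit Union at 14.680%.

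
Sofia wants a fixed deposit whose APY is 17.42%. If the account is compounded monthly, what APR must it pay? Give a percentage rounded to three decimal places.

16.167%

(1 + r/12)^12 − 1 = 0.1742, so 1 + r/12 = 1.1742^(1/12).
r/12 = 0.013472, so r = 0.161666 = 16.167%.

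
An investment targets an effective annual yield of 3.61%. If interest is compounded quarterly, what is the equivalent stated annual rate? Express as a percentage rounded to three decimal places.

3.562%

(1 + r/4)^4 − 1 = 0.0361, so 1 + r/4 = 1.0361^(1/4).
r/4 = 0.008905, so r = 0.035621 = 3.562%.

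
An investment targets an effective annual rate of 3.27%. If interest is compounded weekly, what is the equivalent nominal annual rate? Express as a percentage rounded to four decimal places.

(1 + r/52)^52 − 1 = 0.0327, so 1 + r/52 = 1.0327^(1/52).
r/52 = 0.000619, so r = 0.032187 = 3.2187%.

3.2187%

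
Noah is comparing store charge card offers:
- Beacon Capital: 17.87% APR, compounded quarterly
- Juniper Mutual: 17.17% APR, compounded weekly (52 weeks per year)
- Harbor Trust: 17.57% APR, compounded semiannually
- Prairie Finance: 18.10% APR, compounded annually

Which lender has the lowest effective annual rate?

Prairie Finance

Beacon Capital: (1 + 0.1787/4)^4 − 1 = 19.104%
Juniper Mutual: (1 + 0.1717/52)^52 − 1 = 18.699%
Harbor Trust: (1 + 0.1757/2)^2 − 1 = 18.342%
Prairie Finance: compounded annually, EAR = 18.100%
The lowest effective annual rate is Prairie Finance at 18.100%.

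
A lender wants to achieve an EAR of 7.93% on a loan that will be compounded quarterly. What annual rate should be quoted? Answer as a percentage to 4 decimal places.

7.7045%

(1 + r/4)^4 − 1 = 0.0793, so 1 + r/4 = 1.0793^(1/4).
r/4 = 0.019261, so r = 0.077045 = 7.7045%.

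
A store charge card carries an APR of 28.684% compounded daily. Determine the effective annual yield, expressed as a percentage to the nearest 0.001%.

33.206%

EAR = (1 + 0.28684/365)^365 − 1.
= (1 + 0.000786)^365 − 1 = 1.332061 − 1 = 33.206%.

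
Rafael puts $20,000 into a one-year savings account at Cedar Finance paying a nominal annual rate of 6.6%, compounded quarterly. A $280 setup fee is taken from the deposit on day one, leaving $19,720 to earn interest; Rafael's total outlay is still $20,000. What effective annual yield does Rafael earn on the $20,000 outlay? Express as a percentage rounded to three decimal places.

Value after one year: 19,720 × (1 + 0.066/4)^4 = 19,720 × 1.067652 = $21,054.09.
Effective yield on the $20,000 outlay: 21,054.09 / 20,000 − 1 = 0.052704 = 5.270%.

5.270%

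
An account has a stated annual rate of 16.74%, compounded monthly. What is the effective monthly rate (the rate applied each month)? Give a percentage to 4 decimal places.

1.3950%

With a nominal annual rate compounded monthly, the periodic rate is the nominal rate divided by 12.
i = 0.1674 / 12 = 0.0139500 = 1.3950%.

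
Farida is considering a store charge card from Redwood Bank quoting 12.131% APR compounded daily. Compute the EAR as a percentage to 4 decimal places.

12.8952%

EAR = (1 + 0.12131/365)^365 − 1.
= 1.128952 − 1 = 12.8952%.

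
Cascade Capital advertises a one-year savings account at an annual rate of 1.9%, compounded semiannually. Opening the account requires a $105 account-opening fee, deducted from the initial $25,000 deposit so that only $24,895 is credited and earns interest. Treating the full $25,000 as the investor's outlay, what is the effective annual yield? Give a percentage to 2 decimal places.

Value after one year: 24,895 × (1 + 0.019/2)^2 = 24,895 × 1.019090 = $25,370.25.
Effective yield on the $25,000 outlay: 25,370.25 / 25,000 − 1 = 0.014810 = 1.48%.

1.48%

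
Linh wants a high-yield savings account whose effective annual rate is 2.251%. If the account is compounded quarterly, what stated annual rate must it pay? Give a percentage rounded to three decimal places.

2.232%

(1 + r/4)^4 − 1 = 0.02251, so 1 + r/4 = 1.02251^(1/4).
r/4 = 0.005581, so r = 0.022322 = 2.232%.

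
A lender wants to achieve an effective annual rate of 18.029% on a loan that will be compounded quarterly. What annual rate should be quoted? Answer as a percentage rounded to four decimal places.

(1 + r/4)^4 − 1 = 0.18029, so 1 + r/4 = 1.18029^(1/4).
r/4 = 0.042311, so r = 0.169243 = 16.9243%.

16.9243%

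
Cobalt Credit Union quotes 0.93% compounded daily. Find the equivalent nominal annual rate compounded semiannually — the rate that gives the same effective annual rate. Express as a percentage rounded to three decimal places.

EAR = (1 + 0.0093/365)^365 − 1 = 0.009343.
Solve (1 + r/2)^2 = 1.009343: r/2 = 1.009343^(1/2) − 1 = 0.004661, so r = 0.009322 = 0.932%.

0.932%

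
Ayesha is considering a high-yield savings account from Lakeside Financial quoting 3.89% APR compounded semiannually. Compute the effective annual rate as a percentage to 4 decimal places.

EAR = (1 + 0.0389/2)^2 − 1.
= (1 + 0.019450)^2 − 1 = 1.039278 − 1 = 3.9278%.

3.9278%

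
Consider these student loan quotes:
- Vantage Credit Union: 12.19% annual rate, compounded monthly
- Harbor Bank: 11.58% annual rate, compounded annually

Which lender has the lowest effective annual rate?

Vantage Credit Union: (1 + 0.1219/12)^12 − 1 = 12.895%
Harbor Bank: compounded annually, EAR = 11.580%
The lowest effective annual rate is Harbor Bank at 11.580%.

Harbor Bank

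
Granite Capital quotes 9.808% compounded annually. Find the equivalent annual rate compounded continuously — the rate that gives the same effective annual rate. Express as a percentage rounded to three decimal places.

9.356%

Compounded annually, EAR = nominal = 0.098080.
Equivalent continuous rate: r = ln(1 + 0.098080) = 0.093563 = 9.356%.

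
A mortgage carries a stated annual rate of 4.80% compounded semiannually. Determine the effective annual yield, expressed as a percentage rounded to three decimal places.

4.858%

EAR = (1 + 0.0480/2)^2 − 1.
= (1 + 0.024000)^2 − 1 = 1.048576 − 1 = 4.858%.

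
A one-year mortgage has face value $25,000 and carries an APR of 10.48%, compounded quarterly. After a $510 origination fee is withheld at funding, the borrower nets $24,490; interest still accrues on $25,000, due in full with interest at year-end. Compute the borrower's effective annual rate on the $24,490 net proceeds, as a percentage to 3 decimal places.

Amount owed after one year: 25,000 × (1 + 0.1048/4)^4 = 25,000 × 1.108991 = $27,724.78.
Effective rate on net proceeds: 27,724.78 / 24,490 − 1 = 0.132086 = 13.209%.

13.209%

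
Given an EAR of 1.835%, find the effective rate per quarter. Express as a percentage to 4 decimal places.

The per-quarter rate i satisfies (1 + i)^4 = 1 + 0.01835.
i = 1.01835^(1/4) − 1 = 0.0045563 = 0.4556%.

0.4556%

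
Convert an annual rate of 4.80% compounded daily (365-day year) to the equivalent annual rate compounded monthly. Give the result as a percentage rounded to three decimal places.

4.809%

EAR = (1 + 0.0480/365)^365 − 1 = 0.049167.
Solve (1 + r/12)^12 = 1.049167: r/12 = 1.049167^(1/12) − 1 = 0.004008, so r = 0.048093 = 4.809%.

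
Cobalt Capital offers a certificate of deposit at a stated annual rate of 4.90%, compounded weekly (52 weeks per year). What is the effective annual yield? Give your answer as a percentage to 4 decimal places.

EAR = (1 + 0.0490/52)^52 − 1.
= 1.050196 − 1 = 5.0196%.

5.0196%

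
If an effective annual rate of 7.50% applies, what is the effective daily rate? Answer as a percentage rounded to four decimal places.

The per-day rate i satisfies (1 + i)^365 = 1 + 0.0750.
i = 1.0750^(1/365) − 1 = 0.0001982 = 0.0198%.

0.0198%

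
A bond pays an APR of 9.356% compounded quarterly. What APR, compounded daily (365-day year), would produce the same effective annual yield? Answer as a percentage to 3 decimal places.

EAR = (1 + 0.09356/4)^4 − 1 = 0.096894.
Solve (1 + r/365)^365 = 1.096894: r/365 = 1.096894^(1/365) − 1 = 0.000253, so r = 0.092494 = 9.249%.

9.249%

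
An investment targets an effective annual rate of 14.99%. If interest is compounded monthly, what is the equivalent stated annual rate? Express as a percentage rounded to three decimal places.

14.049%

(1 + r/12)^12 − 1 = 0.1499, so 1 + r/12 = 1.1499^(1/12).
r/12 = 0.011708, so r = 0.140491 = 14.049%.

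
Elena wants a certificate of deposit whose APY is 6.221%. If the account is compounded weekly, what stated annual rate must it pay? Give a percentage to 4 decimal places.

6.0387%

(1 + r/52)^52 − 1 = 0.06221, so 1 + r/52 = 1.06221^(1/52).
r/52 = 0.001161, so r = 0.060387 = 6.0387%.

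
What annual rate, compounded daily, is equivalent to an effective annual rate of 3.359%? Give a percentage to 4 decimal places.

(1 + r/365)^365 − 1 = 0.03359, so 1 + r/365 = 1.03359^(1/365).
r/365 = 0.000091, so r = 0.033040 = 3.3040%.

3.3040%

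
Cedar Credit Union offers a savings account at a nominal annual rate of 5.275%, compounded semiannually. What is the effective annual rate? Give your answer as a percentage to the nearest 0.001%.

EAR = (1 + 0.05275/2)^2 − 1.
= (1 + 0.026375)^2 − 1 = 1.053446 − 1 = 5.345%.

5.345%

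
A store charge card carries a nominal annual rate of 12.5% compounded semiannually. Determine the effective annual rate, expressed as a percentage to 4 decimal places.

EAR = (1 + 0.125/2)^2 − 1.
= (1 + 0.062500)^2 − 1 = 1.128906 − 1 = 12.8906%.

12.8906%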